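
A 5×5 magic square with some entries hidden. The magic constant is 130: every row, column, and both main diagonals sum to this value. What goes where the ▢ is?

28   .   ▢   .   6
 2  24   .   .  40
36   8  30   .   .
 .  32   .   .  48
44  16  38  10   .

12

Row 5 needs 130; the known cells sum to 108, so (5,5) = 22.
Column 1 must total 130; the given cells sum to 110, so (4,1) = 20.
From column 2, 130 − (24 + 8 + 32 + 16) gives (1,2) = 50.
Column 5 must total 130; the given cells sum to 116, so (3,5) = 14.
Using main diagonal: 28 + 24 + 30 + 22 + ? → (4,4) = 130 − 104 = 26.
Anti-diagonal must total 130; the given cells sum to 112, so (2,4) = 18.
Row 2: 2 + 24 + 18 + 40 + ? = 130, so (2,3) = 46.
Row 3 needs 130; the known cells sum to 88, so (3,4) = 42.
Row 4 must total 130; the given cells sum to 126, so (4,3) = 4.
The remaining cell in column 3 is (1,3) = 130 − 118 = 12.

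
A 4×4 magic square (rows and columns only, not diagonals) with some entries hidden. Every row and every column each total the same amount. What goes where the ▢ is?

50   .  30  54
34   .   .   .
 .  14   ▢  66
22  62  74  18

Row 4 is complete and sums to 176; that is the magic constant.
Using row 1: 50 + 30 + 54 + ? → (1,2) = 176 − 134 = 42.
From column 1, 176 − (50 + 34 + 22) gives (3,1) = 70.
Column 2: 42 + 14 + 62 + ? = 176, so (2,2) = 58.
From column 4, 176 − (54 + 66 + 18) gives (2,4) = 38.
Row 2: 34 + 58 + 38 + ? = 176, so (2,3) = 46.
Row 3: 70 + 14 + 66 + ? = 176, so (3,3) = 26.

26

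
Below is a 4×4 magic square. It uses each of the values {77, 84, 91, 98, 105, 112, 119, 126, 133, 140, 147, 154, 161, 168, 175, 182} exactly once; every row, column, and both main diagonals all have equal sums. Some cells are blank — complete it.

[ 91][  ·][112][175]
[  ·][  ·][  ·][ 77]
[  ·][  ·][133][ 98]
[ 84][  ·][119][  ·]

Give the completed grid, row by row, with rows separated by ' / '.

91 140 112 175 / 161 126 154 77 / 182 105 133 98 / 84 147 119 168

The 16 entries sum to 2072, so each line sums to 2072/4 = 518.
From row 1, 518 − (91 + 112 + 175) gives (1,2) = 140.
Column 3 must total 518; the given cells sum to 364, so (2,3) = 154.
Column 4 must total 518; the given cells sum to 350, so (4,4) = 168.
Main diagonal needs 518; the known cells sum to 392, so (2,2) = 126.
Using anti-diagonal: 175 + 154 + 84 + ? → (3,2) = 518 − 413 = 105.
Row 2: 126 + 154 + 77 + ? = 518, so (2,1) = 161.
From row 3, 518 − (105 + 133 + 98) gives (3,1) = 182.
From row 4, 518 − (84 + 119 + 168) gives (4,2) = 147.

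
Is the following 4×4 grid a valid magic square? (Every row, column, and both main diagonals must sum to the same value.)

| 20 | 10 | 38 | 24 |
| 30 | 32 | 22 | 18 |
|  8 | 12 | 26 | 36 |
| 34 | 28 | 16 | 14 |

Row 1: 20 + 10 + 38 + 24 = 92.
Row 2: 30 + 32 + 22 + 18 = 102.
Row 3: 8 + 12 + 26 + 36 = 82.
Row 4: 34 + 28 + 16 + 14 = 92.
Column 1: 20 + 30 + 8 + 34 = 92.
Column 2: 10 + 32 + 12 + 28 = 82.
Column 3: 38 + 22 + 26 + 16 = 102.
Column 4: 24 + 18 + 36 + 14 = 92.
Main diagonal: 20 + 32 + 26 + 14 = 92.
Anti-diagonal: 24 + 22 + 12 + 34 = 92.

No — column 3 sums to 102 but main diagonal sums to 92.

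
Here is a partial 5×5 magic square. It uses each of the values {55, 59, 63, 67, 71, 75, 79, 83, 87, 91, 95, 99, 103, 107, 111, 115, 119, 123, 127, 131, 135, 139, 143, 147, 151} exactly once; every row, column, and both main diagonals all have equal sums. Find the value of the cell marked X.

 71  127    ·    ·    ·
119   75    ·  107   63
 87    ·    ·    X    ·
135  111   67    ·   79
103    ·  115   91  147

55

The 25 entries sum to 2575, so each line sums to 2575/5 = 515.
Row 2 needs 515; the known cells sum to 364, so (2,3) = 151.
Using row 4: 135 + 111 + 67 + 79 + ? → (4,4) = 515 − 392 = 123.
Row 5 must total 515; the given cells sum to 456, so (5,2) = 59.
Column 2 must total 515; the given cells sum to 372, so (3,2) = 143.
Main diagonal must total 515; the given cells sum to 416, so (3,3) = 99.
Using anti-diagonal: 107 + 99 + 111 + 103 + ? → (1,5) = 515 − 420 = 95.
Column 3: 151 + 99 + 67 + 115 + ? = 515, so (1,3) = 83.
Using column 5: 95 + 63 + 79 + 147 + ? → (3,5) = 515 − 384 = 131.
Row 1 must total 515; the given cells sum to 376, so (1,4) = 139.
Row 3 must total 515; the given cells sum to 460, so (3,4) = 55.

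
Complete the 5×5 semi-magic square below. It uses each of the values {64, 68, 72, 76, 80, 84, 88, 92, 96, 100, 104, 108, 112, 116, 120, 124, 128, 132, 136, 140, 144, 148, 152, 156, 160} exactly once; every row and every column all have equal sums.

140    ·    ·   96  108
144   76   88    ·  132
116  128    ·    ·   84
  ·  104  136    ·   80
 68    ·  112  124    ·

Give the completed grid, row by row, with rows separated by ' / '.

The 25 entries sum to 2800, so each line sums to 2800/5 = 560.
Row 2 needs 560; the known cells sum to 440, so (2,4) = 120.
Using column 1: 140 + 144 + 116 + 68 + ? → (4,1) = 560 − 468 = 92.
From column 5, 560 − (108 + 132 + 84 + 80) gives (5,5) = 156.
From row 4, 560 − (92 + 104 + 136 + 80) gives (4,4) = 148.
Using row 5: 68 + 112 + 124 + 156 + ? → (5,2) = 560 − 460 = 100.
Column 2 needs 560; the known cells sum to 408, so (1,2) = 152.
Column 4 needs 560; the known cells sum to 488, so (3,4) = 72.
Row 1 needs 560; the known cells sum to 496, so (1,3) = 64.
The remaining cell in row 3 is (3,3) = 560 − 400 = 160.

140 152 64 96 108 / 144 76 88 120 132 / 116 128 160 72 84 / 92 104 136 148 80 / 68 100 112 124 156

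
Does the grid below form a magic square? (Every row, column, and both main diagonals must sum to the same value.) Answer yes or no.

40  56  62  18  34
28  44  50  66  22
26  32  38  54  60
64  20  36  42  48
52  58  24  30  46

Yes

Row 1: 40 + 56 + 62 + 18 + 34 = 210.
Row 2: 28 + 44 + 50 + 66 + 22 = 210.
Row 3: 26 + 32 + 38 + 54 + 60 = 210.
Row 4: 64 + 20 + 36 + 42 + 48 = 210.
Row 5: 52 + 58 + 24 + 30 + 46 = 210.
Column 1: 40 + 28 + 26 + 64 + 52 = 210.
Column 2: 56 + 44 + 32 + 20 + 58 = 210.
Column 3: 62 + 50 + 38 + 36 + 24 = 210.
Column 4: 18 + 66 + 54 + 42 + 30 = 210.
Column 5: 34 + 22 + 60 + 48 + 46 = 210.
Main diagonal: 40 + 44 + 38 + 42 + 46 = 210.
Anti-diagonal: 34 + 66 + 38 + 20 + 52 = 210.
All lines sum to 210.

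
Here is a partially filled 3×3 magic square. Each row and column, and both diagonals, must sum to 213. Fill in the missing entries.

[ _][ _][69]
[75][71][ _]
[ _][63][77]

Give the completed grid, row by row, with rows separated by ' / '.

Row 2 needs 213; the known cells sum to 146, so (2,3) = 67.
Using row 3: 63 + 77 + ? → (3,1) = 213 − 140 = 73.
Using column 1: 75 + 73 + ? → (1,1) = 213 − 148 = 65.
Column 2 needs 213; the known cells sum to 134, so (1,2) = 79.

65 79 69 / 75 71 67 / 73 63 77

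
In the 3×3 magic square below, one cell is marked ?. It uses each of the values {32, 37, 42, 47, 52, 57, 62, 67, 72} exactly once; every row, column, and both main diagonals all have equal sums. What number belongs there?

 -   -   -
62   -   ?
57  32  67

42

The 9 entries sum to 468, so each line sums to 468/3 = 156.
From column 1, 156 − (62 + 57) gives (1,1) = 37.
Using main diagonal: 37 + 67 + ? → (2,2) = 156 − 104 = 52.
Anti-diagonal needs 156; the known cells sum to 109, so (1,3) = 47.
Row 1 must total 156; the given cells sum to 84, so (1,2) = 72.
Using row 2: 62 + 52 + ? → (2,3) = 156 − 114 = 42.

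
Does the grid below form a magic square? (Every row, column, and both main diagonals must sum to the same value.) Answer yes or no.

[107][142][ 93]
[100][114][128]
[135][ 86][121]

Yes

Row 1: 107 + 142 + 93 = 342.
Row 2: 100 + 114 + 128 = 342.
Row 3: 135 + 86 + 121 = 342.
Column 1: 107 + 100 + 135 = 342.
Column 2: 142 + 114 + 86 = 342.
Column 3: 93 + 128 + 121 = 342.
Main diagonal: 107 + 114 + 121 = 342.
Anti-diagonal: 93 + 114 + 135 = 342.
All lines sum to 342.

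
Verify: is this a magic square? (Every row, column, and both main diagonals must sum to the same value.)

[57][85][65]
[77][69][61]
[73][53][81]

Row 1: 57 + 85 + 65 = 207.
Row 2: 77 + 69 + 61 = 207.
Row 3: 73 + 53 + 81 = 207.
Column 1: 57 + 77 + 73 = 207.
Column 2: 85 + 69 + 53 = 207.
Column 3: 65 + 61 + 81 = 207.
Main diagonal: 57 + 69 + 81 = 207.
Anti-diagonal: 65 + 69 + 73 = 207.
All lines sum to 207.

Yes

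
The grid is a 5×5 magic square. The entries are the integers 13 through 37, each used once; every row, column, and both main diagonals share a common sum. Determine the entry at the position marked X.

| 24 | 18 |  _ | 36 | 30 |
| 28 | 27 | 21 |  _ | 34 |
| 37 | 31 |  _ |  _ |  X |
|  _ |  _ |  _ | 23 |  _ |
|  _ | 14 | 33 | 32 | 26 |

13

The entries are 13 through 37, which sum to 625, so each line sums to 625/5 = 125.
Using row 1: 24 + 18 + 36 + 30 + ? → (1,3) = 125 − 108 = 17.
Using row 2: 28 + 27 + 21 + 34 + ? → (2,4) = 125 − 110 = 15.
Row 5 must total 125; the given cells sum to 105, so (5,1) = 20.
Column 1 needs 125; the known cells sum to 109, so (4,1) = 16.
Column 2: 18 + 27 + 31 + 14 + ? = 125, so (4,2) = 35.
Using column 4: 36 + 15 + 23 + 32 + ? → (3,4) = 125 − 106 = 19.
Using main diagonal: 24 + 27 + 23 + 26 + ? → (3,3) = 125 − 100 = 25.
Row 3 needs 125; the known cells sum to 112, so (3,5) = 13.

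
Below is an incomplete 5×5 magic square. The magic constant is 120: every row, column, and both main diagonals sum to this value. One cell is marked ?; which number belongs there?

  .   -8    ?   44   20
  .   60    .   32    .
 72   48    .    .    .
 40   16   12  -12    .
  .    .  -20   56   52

68

Row 4 must total 120; the given cells sum to 56, so (4,5) = 64.
Column 2 must total 120; the given cells sum to 116, so (5,2) = 4.
Column 4 needs 120; the known cells sum to 120, so (3,4) = 0.
The remaining cell in row 5 is (5,1) = 120 − 92 = 28.
Anti-diagonal: 20 + 32 + 16 + 28 + ? = 120, so (3,3) = 24.
Using row 3: 72 + 48 + 24 + 0 + ? → (3,5) = 120 − 144 = -24.
The remaining cell in column 5 is (2,5) = 120 − 112 = 8.
The remaining cell in main diagonal is (1,1) = 120 − 124 = -4.
The remaining cell in row 1 is (1,3) = 120 − 52 = 68.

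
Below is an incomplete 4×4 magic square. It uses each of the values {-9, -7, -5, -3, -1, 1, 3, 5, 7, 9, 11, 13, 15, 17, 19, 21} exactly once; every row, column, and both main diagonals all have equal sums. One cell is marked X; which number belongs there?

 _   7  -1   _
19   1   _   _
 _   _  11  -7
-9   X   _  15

The 16 entries sum to 96, so each line sums to 96/4 = 24.
The remaining cell in main diagonal is (1,1) = 24 − 27 = -3.
Using row 1: -3 + 7 + (-1) + ? → (1,4) = 24 − 3 = 21.
Column 1 must total 24; the given cells sum to 7, so (3,1) = 17.
Column 4 must total 24; the given cells sum to 29, so (2,4) = -5.
The remaining cell in row 2 is (2,3) = 24 − 15 = 9.
From row 3, 24 − (17 + 11 + (-7)) gives (3,2) = 3.
Column 2: 7 + 1 + 3 + ? = 24, so (4,2) = 13.

13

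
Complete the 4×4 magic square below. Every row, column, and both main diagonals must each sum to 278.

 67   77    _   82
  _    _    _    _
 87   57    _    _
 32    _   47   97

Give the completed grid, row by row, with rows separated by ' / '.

67 77 52 82 / 92 42 107 37 / 87 57 72 62 / 32 102 47 97

Row 1 must total 278; the given cells sum to 226, so (1,3) = 52.
Row 4 must total 278; the given cells sum to 176, so (4,2) = 102.
Column 1 must total 278; the given cells sum to 186, so (2,1) = 92.
The remaining cell in column 2 is (2,2) = 278 − 236 = 42.
Main diagonal must total 278; the given cells sum to 206, so (3,3) = 72.
Anti-diagonal must total 278; the given cells sum to 171, so (2,3) = 107.
Row 2 must total 278; the given cells sum to 241, so (2,4) = 37.
Row 3 needs 278; the known cells sum to 216, so (3,4) = 62.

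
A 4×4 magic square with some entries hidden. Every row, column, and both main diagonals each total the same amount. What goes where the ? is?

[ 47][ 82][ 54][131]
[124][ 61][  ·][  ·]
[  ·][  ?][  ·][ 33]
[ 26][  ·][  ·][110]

68

Row 1 is complete and sums to 314; that is the magic constant.
Column 1 needs 314; the known cells sum to 197, so (3,1) = 117.
Using column 4: 131 + 33 + 110 + ? → (2,4) = 314 − 274 = 40.
From main diagonal, 314 − (47 + 61 + 110) gives (3,3) = 96.
Row 2 needs 314; the known cells sum to 225, so (2,3) = 89.
The remaining cell in row 3 is (3,2) = 314 − 246 = 68.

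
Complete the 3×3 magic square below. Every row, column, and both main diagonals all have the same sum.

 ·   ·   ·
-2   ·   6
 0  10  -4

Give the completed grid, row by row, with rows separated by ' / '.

8 -6 4 / -2 2 6 / 0 10 -4

Row 3 is already complete: 0 + 10 + -4 = 6, so that is the magic constant.
Row 2: -2 + 6 + ? = 6, so (2,2) = 2.
Column 1 must total 6; the given cells sum to -2, so (1,1) = 8.
Column 2 must total 6; the given cells sum to 12, so (1,2) = -6.
From column 3, 6 − (6 + (-4)) gives (1,3) = 4.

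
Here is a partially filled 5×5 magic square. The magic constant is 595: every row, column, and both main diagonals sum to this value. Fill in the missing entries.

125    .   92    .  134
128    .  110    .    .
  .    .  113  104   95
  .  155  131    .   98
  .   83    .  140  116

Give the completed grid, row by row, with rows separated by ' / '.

125 101 92 143 134 / 128 119 110 86 152 / 146 137 113 104 95 / 89 155 131 122 98 / 107 83 149 140 116

Column 3 needs 595; the known cells sum to 446, so (5,3) = 149.
Column 5 must total 595; the given cells sum to 443, so (2,5) = 152.
Using row 5: 83 + 149 + 140 + 116 + ? → (5,1) = 595 − 488 = 107.
Anti-diagonal: 134 + 113 + 155 + 107 + ? = 595, so (2,4) = 86.
Using row 2: 128 + 110 + 86 + 152 + ? → (2,2) = 595 − 476 = 119.
Using main diagonal: 125 + 119 + 113 + 116 + ? → (4,4) = 595 − 473 = 122.
Using row 4: 155 + 131 + 122 + 98 + ? → (4,1) = 595 − 506 = 89.
Using column 1: 125 + 128 + 89 + 107 + ? → (3,1) = 595 − 449 = 146.
The remaining cell in column 4 is (1,4) = 595 − 452 = 143.
Row 1 must total 595; the given cells sum to 494, so (1,2) = 101.
Row 3 needs 595; the known cells sum to 458, so (3,2) = 137.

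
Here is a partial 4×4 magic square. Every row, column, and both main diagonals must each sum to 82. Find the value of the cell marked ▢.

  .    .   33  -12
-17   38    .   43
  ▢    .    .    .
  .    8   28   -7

-2

From row 2, 82 − (-17 + 38 + 43) gives (2,3) = 18.
Row 4 must total 82; the given cells sum to 29, so (4,1) = 53.
Column 3: 33 + 18 + 28 + ? = 82, so (3,3) = 3.
Column 4: -12 + 43 + (-7) + ? = 82, so (3,4) = 58.
From main diagonal, 82 − (38 + 3 + (-7)) gives (1,1) = 48.
Anti-diagonal: -12 + 18 + 53 + ? = 82, so (3,2) = 23.
Using row 1: 48 + 33 + (-12) + ? → (1,2) = 82 − 69 = 13.
Using row 3: 23 + 3 + 58 + ? → (3,1) = 82 − 84 = -2.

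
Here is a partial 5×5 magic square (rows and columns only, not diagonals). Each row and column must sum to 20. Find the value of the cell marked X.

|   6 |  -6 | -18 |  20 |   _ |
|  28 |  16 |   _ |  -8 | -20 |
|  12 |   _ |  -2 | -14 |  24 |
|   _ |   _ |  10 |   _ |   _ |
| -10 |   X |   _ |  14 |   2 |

Using row 1: 6 + (-6) + (-18) + 20 + ? → (1,5) = 20 − 2 = 18.
The remaining cell in row 2 is (2,3) = 20 − 16 = 4.
Row 3 must total 20; the given cells sum to 20, so (3,2) = 0.
Column 1 needs 20; the known cells sum to 36, so (4,1) = -16.
From column 3, 20 − (-18 + 4 + (-2) + 10) gives (5,3) = 26.
The remaining cell in column 4 is (4,4) = 20 − 12 = 8.
Using column 5: 18 + (-20) + 24 + 2 + ? → (4,5) = 20 − 24 = -4.
Row 4: -16 + 10 + 8 + (-4) + ? = 20, so (4,2) = 22.
Row 5: -10 + 26 + 14 + 2 + ? = 20, so (5,2) = -12.

-12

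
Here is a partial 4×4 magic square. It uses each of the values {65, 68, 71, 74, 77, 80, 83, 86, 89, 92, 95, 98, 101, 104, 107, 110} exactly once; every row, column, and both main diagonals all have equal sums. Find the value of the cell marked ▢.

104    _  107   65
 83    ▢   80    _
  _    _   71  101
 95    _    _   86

The 16 entries sum to 1400, so each line sums to 1400/4 = 350.
The remaining cell in row 1 is (1,2) = 350 − 276 = 74.
The remaining cell in column 1 is (3,1) = 350 − 282 = 68.
From column 3, 350 − (107 + 80 + 71) gives (4,3) = 92.
Column 4 must total 350; the given cells sum to 252, so (2,4) = 98.
Main diagonal needs 350; the known cells sum to 261, so (2,2) = 89.

89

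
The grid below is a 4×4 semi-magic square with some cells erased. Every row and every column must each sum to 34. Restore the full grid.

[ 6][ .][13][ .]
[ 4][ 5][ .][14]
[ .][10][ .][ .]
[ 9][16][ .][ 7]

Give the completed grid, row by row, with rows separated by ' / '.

6 3 13 12 / 4 5 11 14 / 15 10 8 1 / 9 16 2 7

Row 2 needs 34; the known cells sum to 23, so (2,3) = 11.
From row 4, 34 − (9 + 16 + 7) gives (4,3) = 2.
Column 1 needs 34; the known cells sum to 19, so (3,1) = 15.
From column 2, 34 − (5 + 10 + 16) gives (1,2) = 3.
The remaining cell in column 3 is (3,3) = 34 − 26 = 8.
Row 1 must total 34; the given cells sum to 22, so (1,4) = 12.
Row 3 must total 34; the given cells sum to 33, so (3,4) = 1.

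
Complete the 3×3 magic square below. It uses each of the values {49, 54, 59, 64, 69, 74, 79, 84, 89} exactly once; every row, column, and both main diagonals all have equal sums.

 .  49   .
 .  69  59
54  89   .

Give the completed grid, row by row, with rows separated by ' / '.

The 9 entries sum to 621, so each line sums to 621/3 = 207.
Row 2 must total 207; the given cells sum to 128, so (2,1) = 79.
From row 3, 207 − (54 + 89) gives (3,3) = 64.
Using column 1: 79 + 54 + ? → (1,1) = 207 − 133 = 74.
From column 3, 207 − (59 + 64) gives (1,3) = 84.

74 49 84 / 79 69 59 / 54 89 64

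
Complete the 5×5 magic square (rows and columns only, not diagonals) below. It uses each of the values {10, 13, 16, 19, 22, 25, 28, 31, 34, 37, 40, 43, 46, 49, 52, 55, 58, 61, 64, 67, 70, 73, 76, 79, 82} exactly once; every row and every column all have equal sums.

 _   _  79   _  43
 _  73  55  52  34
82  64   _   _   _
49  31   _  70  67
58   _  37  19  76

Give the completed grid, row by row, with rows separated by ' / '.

25 22 79 61 43 / 16 73 55 52 34 / 82 64 46 28 10 / 49 31 13 70 67 / 58 40 37 19 76

The 25 entries sum to 1150, so each line sums to 1150/5 = 230.
The remaining cell in row 2 is (2,1) = 230 − 214 = 16.
Using row 4: 49 + 31 + 70 + 67 + ? → (4,3) = 230 − 217 = 13.
Using row 5: 58 + 37 + 19 + 76 + ? → (5,2) = 230 − 190 = 40.
Column 1 must total 230; the given cells sum to 205, so (1,1) = 25.
Column 2 must total 230; the given cells sum to 208, so (1,2) = 22.
Column 3 must total 230; the given cells sum to 184, so (3,3) = 46.
Column 5 must total 230; the given cells sum to 220, so (3,5) = 10.
Row 1 needs 230; the known cells sum to 169, so (1,4) = 61.
Row 3 must total 230; the given cells sum to 202, so (3,4) = 28.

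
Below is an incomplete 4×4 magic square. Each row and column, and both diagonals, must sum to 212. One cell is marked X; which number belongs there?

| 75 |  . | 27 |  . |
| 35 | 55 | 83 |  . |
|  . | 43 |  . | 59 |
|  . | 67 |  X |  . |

Row 2 needs 212; the known cells sum to 173, so (2,4) = 39.
Using column 2: 55 + 43 + 67 + ? → (1,2) = 212 − 165 = 47.
The remaining cell in row 1 is (1,4) = 212 − 149 = 63.
Column 4 needs 212; the known cells sum to 161, so (4,4) = 51.
From main diagonal, 212 − (75 + 55 + 51) gives (3,3) = 31.
From anti-diagonal, 212 − (63 + 83 + 43) gives (4,1) = 23.
Using row 3: 43 + 31 + 59 + ? → (3,1) = 212 − 133 = 79.
Row 4: 23 + 67 + 51 + ? = 212, so (4,3) = 71.

71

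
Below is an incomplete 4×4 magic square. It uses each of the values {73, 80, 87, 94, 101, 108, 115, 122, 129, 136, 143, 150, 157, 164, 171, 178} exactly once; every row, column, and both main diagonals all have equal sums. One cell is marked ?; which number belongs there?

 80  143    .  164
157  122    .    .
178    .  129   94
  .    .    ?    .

108

The 16 entries sum to 2008, so each line sums to 2008/4 = 502.
The remaining cell in row 1 is (1,3) = 502 − 387 = 115.
Row 3: 178 + 129 + 94 + ? = 502, so (3,2) = 101.
Column 1: 80 + 157 + 178 + ? = 502, so (4,1) = 87.
Column 2 needs 502; the known cells sum to 366, so (4,2) = 136.
Using main diagonal: 80 + 122 + 129 + ? → (4,4) = 502 − 331 = 171.
Anti-diagonal needs 502; the known cells sum to 352, so (2,3) = 150.
From row 2, 502 − (157 + 122 + 150) gives (2,4) = 73.
The remaining cell in row 4 is (4,3) = 502 − 394 = 108.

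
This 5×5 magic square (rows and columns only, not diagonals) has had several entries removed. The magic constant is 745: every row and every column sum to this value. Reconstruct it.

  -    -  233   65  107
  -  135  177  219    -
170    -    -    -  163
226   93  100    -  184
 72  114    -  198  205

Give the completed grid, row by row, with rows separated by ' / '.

149 191 233 65 107 / 128 135 177 219 86 / 170 212 79 121 163 / 226 93 100 142 184 / 72 114 156 198 205

Using row 4: 226 + 93 + 100 + 184 + ? → (4,4) = 745 − 603 = 142.
Row 5 needs 745; the known cells sum to 589, so (5,3) = 156.
Column 3 must total 745; the given cells sum to 666, so (3,3) = 79.
The remaining cell in column 4 is (3,4) = 745 − 624 = 121.
Column 5: 107 + 163 + 184 + 205 + ? = 745, so (2,5) = 86.
Using row 2: 135 + 177 + 219 + 86 + ? → (2,1) = 745 − 617 = 128.
Using row 3: 170 + 79 + 121 + 163 + ? → (3,2) = 745 − 533 = 212.
Column 1 needs 745; the known cells sum to 596, so (1,1) = 149.
The remaining cell in column 2 is (1,2) = 745 − 554 = 191.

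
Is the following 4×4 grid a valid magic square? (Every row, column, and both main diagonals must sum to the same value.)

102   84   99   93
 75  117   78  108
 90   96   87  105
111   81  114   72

Row 1: 102 + 84 + 99 + 93 = 378.
Row 2: 75 + 117 + 78 + 108 = 378.
Row 3: 90 + 96 + 87 + 105 = 378.
Row 4: 111 + 81 + 114 + 72 = 378.
Column 1: 102 + 75 + 90 + 111 = 378.
Column 2: 84 + 117 + 96 + 81 = 378.
Column 3: 99 + 78 + 87 + 114 = 378.
Column 4: 93 + 108 + 105 + 72 = 378.
Main diagonal: 102 + 117 + 87 + 72 = 378.
Anti-diagonal: 93 + 78 + 96 + 111 = 378.
All lines sum to 378.

Yes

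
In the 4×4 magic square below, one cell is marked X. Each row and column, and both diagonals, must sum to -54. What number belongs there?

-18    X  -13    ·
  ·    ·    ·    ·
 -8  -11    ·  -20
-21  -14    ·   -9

-17

Row 3: -8 + (-11) + (-20) + ? = -54, so (3,3) = -15.
Using row 4: -21 + (-14) + (-9) + ? → (4,3) = -54 − (-44) = -10.
Using column 1: -18 + (-8) + (-21) + ? → (2,1) = -54 − (-47) = -7.
Using column 3: -13 + (-15) + (-10) + ? → (2,3) = -54 − (-38) = -16.
Main diagonal needs -54; the known cells sum to -42, so (2,2) = -12.
Anti-diagonal must total -54; the given cells sum to -48, so (1,4) = -6.
Using row 1: -18 + (-13) + (-6) + ? → (1,2) = -54 − (-37) = -17.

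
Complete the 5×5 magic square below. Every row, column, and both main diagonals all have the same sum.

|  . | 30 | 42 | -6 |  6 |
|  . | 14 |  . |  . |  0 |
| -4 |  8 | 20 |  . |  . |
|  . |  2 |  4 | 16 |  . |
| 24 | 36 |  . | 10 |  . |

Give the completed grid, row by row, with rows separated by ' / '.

Column 2 is already complete: 30 + 14 + 8 + 2 + 36 = 90, so that is the magic constant.
Using row 1: 30 + 42 + (-6) + 6 + ? → (1,1) = 90 − 72 = 18.
Using main diagonal: 18 + 14 + 20 + 16 + ? → (5,5) = 90 − 68 = 22.
Using anti-diagonal: 6 + 20 + 2 + 24 + ? → (2,4) = 90 − 52 = 38.
Row 5 needs 90; the known cells sum to 92, so (5,3) = -2.
Column 3 needs 90; the known cells sum to 64, so (2,3) = 26.
Using column 4: -6 + 38 + 16 + 10 + ? → (3,4) = 90 − 58 = 32.
From row 2, 90 − (14 + 26 + 38 + 0) gives (2,1) = 12.
Row 3 must total 90; the given cells sum to 56, so (3,5) = 34.
Using column 1: 18 + 12 + (-4) + 24 + ? → (4,1) = 90 − 50 = 40.
The remaining cell in column 5 is (4,5) = 90 − 62 = 28.

18 30 42 -6 6 / 12 14 26 38 0 / -4 8 20 32 34 / 40 2 4 16 28 / 24 36 -2 10 22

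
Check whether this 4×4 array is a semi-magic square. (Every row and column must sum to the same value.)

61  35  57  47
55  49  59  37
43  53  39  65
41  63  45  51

Yes

Row 1: 61 + 35 + 57 + 47 = 200.
Row 2: 55 + 49 + 59 + 37 = 200.
Row 3: 43 + 53 + 39 + 65 = 200.
Row 4: 41 + 63 + 45 + 51 = 200.
Column 1: 61 + 55 + 43 + 41 = 200.
Column 2: 35 + 49 + 53 + 63 = 200.
Column 3: 57 + 59 + 39 + 45 = 200.
Column 4: 47 + 37 + 65 + 51 = 200.
All lines sum to 200.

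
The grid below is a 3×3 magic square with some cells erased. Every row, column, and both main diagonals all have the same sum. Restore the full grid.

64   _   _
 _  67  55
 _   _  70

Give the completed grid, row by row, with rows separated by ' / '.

64 61 76 / 79 67 55 / 58 73 70

Main diagonal is already complete: 64 + 67 + 70 = 201, so that is the magic constant.
Row 2 must total 201; the given cells sum to 122, so (2,1) = 79.
Column 1: 64 + 79 + ? = 201, so (3,1) = 58.
Column 3: 55 + 70 + ? = 201, so (1,3) = 76.
The remaining cell in row 1 is (1,2) = 201 − 140 = 61.
Row 3 needs 201; the known cells sum to 128, so (3,2) = 73.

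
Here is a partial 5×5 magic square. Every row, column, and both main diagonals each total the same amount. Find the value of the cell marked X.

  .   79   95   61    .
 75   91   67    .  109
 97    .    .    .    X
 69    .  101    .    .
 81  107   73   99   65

71

Row 5 is complete and sums to 425; that is the magic constant.
From row 2, 425 − (75 + 91 + 67 + 109) gives (2,4) = 83.
Using column 1: 75 + 97 + 69 + 81 + ? → (1,1) = 425 − 322 = 103.
The remaining cell in column 3 is (3,3) = 425 − 336 = 89.
Main diagonal needs 425; the known cells sum to 348, so (4,4) = 77.
Using row 1: 103 + 79 + 95 + 61 + ? → (1,5) = 425 − 338 = 87.
From column 4, 425 − (61 + 83 + 77 + 99) gives (3,4) = 105.
Using anti-diagonal: 87 + 83 + 89 + 81 + ? → (4,2) = 425 − 340 = 85.
Row 4: 69 + 85 + 101 + 77 + ? = 425, so (4,5) = 93.
The remaining cell in column 2 is (3,2) = 425 − 362 = 63.
Column 5 must total 425; the given cells sum to 354, so (3,5) = 71.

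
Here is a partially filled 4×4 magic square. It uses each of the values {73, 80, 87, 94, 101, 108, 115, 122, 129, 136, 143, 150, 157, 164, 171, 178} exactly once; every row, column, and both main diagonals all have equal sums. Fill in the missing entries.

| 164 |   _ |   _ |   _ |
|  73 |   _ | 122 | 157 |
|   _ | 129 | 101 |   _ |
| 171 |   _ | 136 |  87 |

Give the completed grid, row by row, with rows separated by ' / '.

164 115 143 80 / 73 150 122 157 / 94 129 101 178 / 171 108 136 87

The 16 entries sum to 2008, so each line sums to 2008/4 = 502.
Row 2 needs 502; the known cells sum to 352, so (2,2) = 150.
Using row 4: 171 + 136 + 87 + ? → (4,2) = 502 − 394 = 108.
Column 1 must total 502; the given cells sum to 408, so (3,1) = 94.
Using column 2: 150 + 129 + 108 + ? → (1,2) = 502 − 387 = 115.
The remaining cell in column 3 is (1,3) = 502 − 359 = 143.
Anti-diagonal: 122 + 129 + 171 + ? = 502, so (1,4) = 80.
Row 3: 94 + 129 + 101 + ? = 502, so (3,4) = 178.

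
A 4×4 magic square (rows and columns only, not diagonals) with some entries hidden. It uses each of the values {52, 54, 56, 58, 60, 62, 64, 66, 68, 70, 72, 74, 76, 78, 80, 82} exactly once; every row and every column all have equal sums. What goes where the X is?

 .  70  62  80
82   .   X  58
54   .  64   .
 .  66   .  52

68

The 16 entries sum to 1072, so each line sums to 1072/4 = 268.
The remaining cell in row 1 is (1,1) = 268 − 212 = 56.
From column 1, 268 − (56 + 82 + 54) gives (4,1) = 76.
Column 4: 80 + 58 + 52 + ? = 268, so (3,4) = 78.
Row 3 must total 268; the given cells sum to 196, so (3,2) = 72.
Using row 4: 76 + 66 + 52 + ? → (4,3) = 268 − 194 = 74.
Using column 2: 70 + 72 + 66 + ? → (2,2) = 268 − 208 = 60.
Using column 3: 62 + 64 + 74 + ? → (2,3) = 268 − 200 = 68.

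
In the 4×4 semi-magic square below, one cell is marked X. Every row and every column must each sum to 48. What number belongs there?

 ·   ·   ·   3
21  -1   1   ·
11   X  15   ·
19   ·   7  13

17

The remaining cell in row 2 is (2,4) = 48 − 21 = 27.
The remaining cell in row 4 is (4,2) = 48 − 39 = 9.
From column 1, 48 − (21 + 11 + 19) gives (1,1) = -3.
Column 3 must total 48; the given cells sum to 23, so (1,3) = 25.
Column 4: 3 + 27 + 13 + ? = 48, so (3,4) = 5.
The remaining cell in row 1 is (1,2) = 48 − 25 = 23.
Row 3 needs 48; the known cells sum to 31, so (3,2) = 17.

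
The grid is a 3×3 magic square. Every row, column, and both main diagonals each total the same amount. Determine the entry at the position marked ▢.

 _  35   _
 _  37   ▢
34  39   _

33

Column 2 is complete and sums to 111; that is the magic constant.
From row 3, 111 − (34 + 39) gives (3,3) = 38.
Main diagonal: 37 + 38 + ? = 111, so (1,1) = 36.
The remaining cell in anti-diagonal is (1,3) = 111 − 71 = 40.
From column 1, 111 − (36 + 34) gives (2,1) = 41.
Column 3: 40 + 38 + ? = 111, so (2,3) = 33.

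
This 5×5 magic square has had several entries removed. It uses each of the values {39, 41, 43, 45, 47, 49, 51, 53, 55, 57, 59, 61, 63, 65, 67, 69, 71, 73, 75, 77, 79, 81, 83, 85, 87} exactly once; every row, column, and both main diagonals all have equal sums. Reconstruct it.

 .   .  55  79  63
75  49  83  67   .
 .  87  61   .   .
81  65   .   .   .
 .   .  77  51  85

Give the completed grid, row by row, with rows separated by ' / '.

The 25 entries sum to 1575, so each line sums to 1575/5 = 315.
Row 2 must total 315; the given cells sum to 274, so (2,5) = 41.
From column 3, 315 − (55 + 83 + 61 + 77) gives (4,3) = 39.
Anti-diagonal must total 315; the given cells sum to 256, so (5,1) = 59.
Row 5 must total 315; the given cells sum to 272, so (5,2) = 43.
Column 2: 49 + 87 + 65 + 43 + ? = 315, so (1,2) = 71.
From row 1, 315 − (71 + 55 + 79 + 63) gives (1,1) = 47.
Column 1 must total 315; the given cells sum to 262, so (3,1) = 53.
Main diagonal must total 315; the given cells sum to 242, so (4,4) = 73.
Using row 4: 81 + 65 + 39 + 73 + ? → (4,5) = 315 − 258 = 57.
Column 4 needs 315; the known cells sum to 270, so (3,4) = 45.
From column 5, 315 − (63 + 41 + 57 + 85) gives (3,5) = 69.

47 71 55 79 63 / 75 49 83 67 41 / 53 87 61 45 69 / 81 65 39 73 57 / 59 43 77 51 85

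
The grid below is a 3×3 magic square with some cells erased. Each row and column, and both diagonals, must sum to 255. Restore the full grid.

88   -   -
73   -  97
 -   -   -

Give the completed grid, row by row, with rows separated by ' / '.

The remaining cell in row 2 is (2,2) = 255 − 170 = 85.
From column 1, 255 − (88 + 73) gives (3,1) = 94.
Main diagonal needs 255; the known cells sum to 173, so (3,3) = 82.
Using anti-diagonal: 85 + 94 + ? → (1,3) = 255 − 179 = 76.
The remaining cell in row 1 is (1,2) = 255 − 164 = 91.
From row 3, 255 − (94 + 82) gives (3,2) = 79.

88 91 76 / 73 85 97 / 94 79 82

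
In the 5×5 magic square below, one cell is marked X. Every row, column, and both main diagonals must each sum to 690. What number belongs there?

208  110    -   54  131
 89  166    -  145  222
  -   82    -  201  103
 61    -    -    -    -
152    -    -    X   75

173

Using row 1: 208 + 110 + 54 + 131 + ? → (1,3) = 690 − 503 = 187.
Using row 2: 89 + 166 + 145 + 222 + ? → (2,3) = 690 − 622 = 68.
From column 1, 690 − (208 + 89 + 61 + 152) gives (3,1) = 180.
Column 5: 131 + 222 + 103 + 75 + ? = 690, so (4,5) = 159.
The remaining cell in row 3 is (3,3) = 690 − 566 = 124.
Main diagonal must total 690; the given cells sum to 573, so (4,4) = 117.
The remaining cell in anti-diagonal is (4,2) = 690 − 552 = 138.
Row 4 needs 690; the known cells sum to 475, so (4,3) = 215.
Column 2 needs 690; the known cells sum to 496, so (5,2) = 194.
Using column 3: 187 + 68 + 124 + 215 + ? → (5,3) = 690 − 594 = 96.
Using column 4: 54 + 145 + 201 + 117 + ? → (5,4) = 690 − 517 = 173.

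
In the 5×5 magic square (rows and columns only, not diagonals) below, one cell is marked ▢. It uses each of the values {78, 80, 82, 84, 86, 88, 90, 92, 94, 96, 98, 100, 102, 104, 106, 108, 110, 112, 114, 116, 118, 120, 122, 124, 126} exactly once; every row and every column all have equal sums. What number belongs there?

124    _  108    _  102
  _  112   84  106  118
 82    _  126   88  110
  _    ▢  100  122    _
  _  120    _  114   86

The 25 entries sum to 2550, so each line sums to 2550/5 = 510.
Row 2: 112 + 84 + 106 + 118 + ? = 510, so (2,1) = 90.
Using row 3: 82 + 126 + 88 + 110 + ? → (3,2) = 510 − 406 = 104.
From column 3, 510 − (108 + 84 + 126 + 100) gives (5,3) = 92.
Using column 4: 106 + 88 + 122 + 114 + ? → (1,4) = 510 − 430 = 80.
Column 5 needs 510; the known cells sum to 416, so (4,5) = 94.
From row 1, 510 − (124 + 108 + 80 + 102) gives (1,2) = 96.
Using row 5: 120 + 92 + 114 + 86 + ? → (5,1) = 510 − 412 = 98.
Column 1 needs 510; the known cells sum to 394, so (4,1) = 116.
The remaining cell in column 2 is (4,2) = 510 − 432 = 78.

78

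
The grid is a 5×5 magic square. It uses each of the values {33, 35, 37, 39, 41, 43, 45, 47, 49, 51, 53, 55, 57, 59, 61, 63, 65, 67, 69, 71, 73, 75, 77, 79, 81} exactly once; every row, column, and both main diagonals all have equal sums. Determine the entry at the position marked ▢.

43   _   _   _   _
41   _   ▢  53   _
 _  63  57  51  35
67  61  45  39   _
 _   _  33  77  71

69

The 25 entries sum to 1425, so each line sums to 1425/5 = 285.
The remaining cell in row 3 is (3,1) = 285 − 206 = 79.
The remaining cell in row 4 is (4,5) = 285 − 212 = 73.
Column 1 needs 285; the known cells sum to 230, so (5,1) = 55.
From column 4, 285 − (53 + 51 + 39 + 77) gives (1,4) = 65.
Main diagonal must total 285; the given cells sum to 210, so (2,2) = 75.
Anti-diagonal needs 285; the known cells sum to 226, so (1,5) = 59.
The remaining cell in row 5 is (5,2) = 285 − 236 = 49.
Column 2 needs 285; the known cells sum to 248, so (1,2) = 37.
Column 5 must total 285; the given cells sum to 238, so (2,5) = 47.
Using row 1: 43 + 37 + 65 + 59 + ? → (1,3) = 285 − 204 = 81.
The remaining cell in row 2 is (2,3) = 285 − 216 = 69.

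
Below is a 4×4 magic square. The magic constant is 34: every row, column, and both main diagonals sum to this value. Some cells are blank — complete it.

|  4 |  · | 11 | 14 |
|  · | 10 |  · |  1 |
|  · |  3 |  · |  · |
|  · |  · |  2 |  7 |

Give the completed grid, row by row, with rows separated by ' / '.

4 5 11 14 / 15 10 8 1 / 6 3 13 12 / 9 16 2 7

Row 1: 4 + 11 + 14 + ? = 34, so (1,2) = 5.
Using column 2: 5 + 10 + 3 + ? → (4,2) = 34 − 18 = 16.
The remaining cell in column 4 is (3,4) = 34 − 22 = 12.
The remaining cell in main diagonal is (3,3) = 34 − 21 = 13.
Row 3: 3 + 13 + 12 + ? = 34, so (3,1) = 6.
From row 4, 34 − (16 + 2 + 7) gives (4,1) = 9.
Column 1: 4 + 6 + 9 + ? = 34, so (2,1) = 15.
Column 3 must total 34; the given cells sum to 26, so (2,3) = 8.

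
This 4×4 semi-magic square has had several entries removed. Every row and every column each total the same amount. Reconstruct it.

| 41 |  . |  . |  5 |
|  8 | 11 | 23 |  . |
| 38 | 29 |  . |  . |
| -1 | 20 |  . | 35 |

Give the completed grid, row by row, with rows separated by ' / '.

41 26 14 5 / 8 11 23 44 / 38 29 17 2 / -1 20 32 35

Column 1 is already complete: 41 + 8 + 38 + -1 = 86, so that is the magic constant.
Row 2: 8 + 11 + 23 + ? = 86, so (2,4) = 44.
From row 4, 86 − (-1 + 20 + 35) gives (4,3) = 32.
Using column 2: 11 + 29 + 20 + ? → (1,2) = 86 − 60 = 26.
Using column 4: 5 + 44 + 35 + ? → (3,4) = 86 − 84 = 2.
The remaining cell in row 1 is (1,3) = 86 − 72 = 14.
From row 3, 86 − (38 + 29 + 2) gives (3,3) = 17.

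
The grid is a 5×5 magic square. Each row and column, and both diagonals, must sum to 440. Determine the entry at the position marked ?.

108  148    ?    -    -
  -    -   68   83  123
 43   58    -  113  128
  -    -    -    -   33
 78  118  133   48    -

38

Row 3 needs 440; the known cells sum to 342, so (3,3) = 98.
Row 5 needs 440; the known cells sum to 377, so (5,5) = 63.
Column 5: 123 + 128 + 33 + 63 + ? = 440, so (1,5) = 93.
Using anti-diagonal: 93 + 83 + 98 + 78 + ? → (4,2) = 440 − 352 = 88.
The remaining cell in column 2 is (2,2) = 440 − 412 = 28.
From main diagonal, 440 − (108 + 28 + 98 + 63) gives (4,4) = 143.
Row 2 needs 440; the known cells sum to 302, so (2,1) = 138.
Column 1 needs 440; the known cells sum to 367, so (4,1) = 73.
Using column 4: 83 + 113 + 143 + 48 + ? → (1,4) = 440 − 387 = 53.
Row 1 needs 440; the known cells sum to 402, so (1,3) = 38.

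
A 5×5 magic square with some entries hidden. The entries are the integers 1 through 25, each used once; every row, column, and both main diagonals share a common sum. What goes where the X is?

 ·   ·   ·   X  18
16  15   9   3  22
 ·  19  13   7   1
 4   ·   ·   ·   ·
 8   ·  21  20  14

The entries are 1 through 25, which sum to 325, so each line sums to 325/5 = 65.
From row 3, 65 − (19 + 13 + 7 + 1) gives (3,1) = 25.
Row 5 needs 65; the known cells sum to 63, so (5,2) = 2.
Column 1: 16 + 25 + 4 + 8 + ? = 65, so (1,1) = 12.
Column 5 must total 65; the given cells sum to 55, so (4,5) = 10.
Main diagonal needs 65; the known cells sum to 54, so (4,4) = 11.
Using anti-diagonal: 18 + 3 + 13 + 8 + ? → (4,2) = 65 − 42 = 23.
Row 4: 4 + 23 + 11 + 10 + ? = 65, so (4,3) = 17.
Using column 2: 15 + 19 + 23 + 2 + ? → (1,2) = 65 − 59 = 6.
Using column 3: 9 + 13 + 17 + 21 + ? → (1,3) = 65 − 60 = 5.
Column 4 needs 65; the known cells sum to 41, so (1,4) = 24.

24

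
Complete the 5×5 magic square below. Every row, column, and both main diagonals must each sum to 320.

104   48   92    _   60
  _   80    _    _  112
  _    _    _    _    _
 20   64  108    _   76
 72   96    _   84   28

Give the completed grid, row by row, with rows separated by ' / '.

Row 1 must total 320; the given cells sum to 304, so (1,4) = 16.
The remaining cell in row 4 is (4,4) = 320 − 268 = 52.
Row 5 needs 320; the known cells sum to 280, so (5,3) = 40.
Using column 2: 48 + 80 + 64 + 96 + ? → (3,2) = 320 − 288 = 32.
Column 5: 60 + 112 + 76 + 28 + ? = 320, so (3,5) = 44.
Main diagonal must total 320; the given cells sum to 264, so (3,3) = 56.
Anti-diagonal: 60 + 56 + 64 + 72 + ? = 320, so (2,4) = 68.
Column 3 needs 320; the known cells sum to 296, so (2,3) = 24.
Column 4 needs 320; the known cells sum to 220, so (3,4) = 100.
Row 2 must total 320; the given cells sum to 284, so (2,1) = 36.
Using row 3: 32 + 56 + 100 + 44 + ? → (3,1) = 320 − 232 = 88.

104 48 92 16 60 / 36 80 24 68 112 / 88 32 56 100 44 / 20 64 108 52 76 / 72 96 40 84 28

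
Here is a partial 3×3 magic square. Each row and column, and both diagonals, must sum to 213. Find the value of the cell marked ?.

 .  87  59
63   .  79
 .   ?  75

55

Row 1 must total 213; the given cells sum to 146, so (1,1) = 67.
From row 2, 213 − (63 + 79) gives (2,2) = 71.
Column 1 needs 213; the known cells sum to 130, so (3,1) = 83.
Column 2: 87 + 71 + ? = 213, so (3,2) = 55.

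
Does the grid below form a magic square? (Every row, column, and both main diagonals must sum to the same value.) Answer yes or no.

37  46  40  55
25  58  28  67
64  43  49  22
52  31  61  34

Yes

Row 1: 37 + 46 + 40 + 55 = 178.
Row 2: 25 + 58 + 28 + 67 = 178.
Row 3: 64 + 43 + 49 + 22 = 178.
Row 4: 52 + 31 + 61 + 34 = 178.
Column 1: 37 + 25 + 64 + 52 = 178.
Column 2: 46 + 58 + 43 + 31 = 178.
Column 3: 40 + 28 + 49 + 61 = 178.
Column 4: 55 + 67 + 22 + 34 = 178.
Main diagonal: 37 + 58 + 49 + 34 = 178.
Anti-diagonal: 55 + 28 + 43 + 52 = 178.
All lines sum to 178.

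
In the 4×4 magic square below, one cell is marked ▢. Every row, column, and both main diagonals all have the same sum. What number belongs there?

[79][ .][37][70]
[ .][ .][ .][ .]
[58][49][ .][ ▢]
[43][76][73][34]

Row 4 is complete and sums to 226; that is the magic constant.
Using row 1: 79 + 37 + 70 + ? → (1,2) = 226 − 186 = 40.
Column 1 needs 226; the known cells sum to 180, so (2,1) = 46.
Column 2 must total 226; the given cells sum to 165, so (2,2) = 61.
Main diagonal must total 226; the given cells sum to 174, so (3,3) = 52.
Using anti-diagonal: 70 + 49 + 43 + ? → (2,3) = 226 − 162 = 64.
Using row 2: 46 + 61 + 64 + ? → (2,4) = 226 − 171 = 55.
Row 3: 58 + 49 + 52 + ? = 226, so (3,4) = 67.

67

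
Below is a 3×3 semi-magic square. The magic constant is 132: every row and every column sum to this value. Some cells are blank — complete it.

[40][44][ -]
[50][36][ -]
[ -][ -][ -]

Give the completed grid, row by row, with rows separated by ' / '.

Row 1 must total 132; the given cells sum to 84, so (1,3) = 48.
The remaining cell in row 2 is (2,3) = 132 − 86 = 46.
Using column 1: 40 + 50 + ? → (3,1) = 132 − 90 = 42.
Column 2: 44 + 36 + ? = 132, so (3,2) = 52.
The remaining cell in column 3 is (3,3) = 132 − 94 = 38.

40 44 48 / 50 36 46 / 42 52 38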